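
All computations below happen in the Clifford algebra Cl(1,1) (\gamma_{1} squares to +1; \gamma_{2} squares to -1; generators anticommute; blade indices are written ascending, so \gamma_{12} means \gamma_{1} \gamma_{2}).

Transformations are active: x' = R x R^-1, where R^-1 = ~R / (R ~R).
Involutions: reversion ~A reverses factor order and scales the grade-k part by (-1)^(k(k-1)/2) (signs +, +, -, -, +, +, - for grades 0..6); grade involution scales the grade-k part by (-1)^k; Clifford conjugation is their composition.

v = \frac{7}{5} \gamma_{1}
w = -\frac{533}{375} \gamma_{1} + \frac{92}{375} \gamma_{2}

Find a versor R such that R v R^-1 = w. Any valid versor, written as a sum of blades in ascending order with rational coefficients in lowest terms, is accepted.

Equal squares first: v^2 = w^2 = \frac{49}{25}. Then v + w = -\frac{8}{375} \gamma_{1} + \frac{92}{375} \gamma_{2} is a versor taking v to w, provided it is invertible.
Answer: -\frac{8}{375} \gamma_{1} + \frac{92}{375} \gamma_{2}


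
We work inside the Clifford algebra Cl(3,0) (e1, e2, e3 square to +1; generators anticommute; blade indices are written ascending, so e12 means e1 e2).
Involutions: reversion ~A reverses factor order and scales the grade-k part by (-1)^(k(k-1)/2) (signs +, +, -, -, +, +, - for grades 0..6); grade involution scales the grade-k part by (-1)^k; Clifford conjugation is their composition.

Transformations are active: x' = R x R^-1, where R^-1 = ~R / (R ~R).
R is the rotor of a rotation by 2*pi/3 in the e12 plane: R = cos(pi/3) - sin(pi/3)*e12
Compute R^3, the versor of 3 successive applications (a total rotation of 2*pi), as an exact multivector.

The rotor phase is half the rotation angle and phases add under composition, so 3 steps in the e12 plane accumulate phase 3*(pi/3) = pi: R^3 = cos(pi) - sin(pi)*e12.
cos(pi) = -1 and sin(pi) = 0, so R^3 = -1. The total rotation 2*pi is 1 full turn, so every vector returns to itself, yet the rotor is -1, on the OTHER sheet of the double cover (an odd number of 2*pi turns).
Answer: -1


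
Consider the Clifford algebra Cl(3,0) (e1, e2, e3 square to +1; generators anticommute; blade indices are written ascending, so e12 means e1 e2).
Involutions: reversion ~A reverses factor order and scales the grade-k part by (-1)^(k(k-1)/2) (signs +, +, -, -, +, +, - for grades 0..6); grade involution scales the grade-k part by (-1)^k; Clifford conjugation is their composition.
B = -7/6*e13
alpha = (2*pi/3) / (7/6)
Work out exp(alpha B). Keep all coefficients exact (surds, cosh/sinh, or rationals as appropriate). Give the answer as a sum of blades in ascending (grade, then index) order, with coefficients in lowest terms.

B^2 = (-7/6)^2*(e13)^2 = 49/36*(-1) = -49/36 (a basis 2-blade squares to minus the product of its generators' squares).
B^2 = -49/36 — circular case — the even/odd split gives cos and sin: l = 7/6, alpha*l = 2*pi/3, so exp(alpha B) = cos(2*pi/3) + (sin(2*pi/3)/(7/6))*B = -1/2 + (3*sqrt(3)/7)*B.
Answer: -1/2 - sqrt(3)/2*e13


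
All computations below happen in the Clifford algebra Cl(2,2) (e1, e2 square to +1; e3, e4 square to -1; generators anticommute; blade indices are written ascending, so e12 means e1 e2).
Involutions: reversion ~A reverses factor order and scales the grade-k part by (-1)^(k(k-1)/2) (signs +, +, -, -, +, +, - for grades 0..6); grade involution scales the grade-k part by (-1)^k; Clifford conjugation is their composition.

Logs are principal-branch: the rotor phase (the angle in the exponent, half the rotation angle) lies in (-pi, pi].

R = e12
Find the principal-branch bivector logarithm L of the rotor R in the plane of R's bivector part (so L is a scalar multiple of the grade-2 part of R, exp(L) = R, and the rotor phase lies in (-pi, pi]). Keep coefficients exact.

The scalar part of R is 0, which fixes the principal-branch rotor phase; the unit plane is then the bivector part divided by the sine of that phase, and L is that plane scaled by the phase.
Concretely: cos(phase) = 0 gives phase = ±pi/2, and since phase/sin(phase) is even the sign is immaterial: L = (phase/sin(phase)) * <R>_2 = (pi/2) * <R>_2.
Answer: pi/2*e12


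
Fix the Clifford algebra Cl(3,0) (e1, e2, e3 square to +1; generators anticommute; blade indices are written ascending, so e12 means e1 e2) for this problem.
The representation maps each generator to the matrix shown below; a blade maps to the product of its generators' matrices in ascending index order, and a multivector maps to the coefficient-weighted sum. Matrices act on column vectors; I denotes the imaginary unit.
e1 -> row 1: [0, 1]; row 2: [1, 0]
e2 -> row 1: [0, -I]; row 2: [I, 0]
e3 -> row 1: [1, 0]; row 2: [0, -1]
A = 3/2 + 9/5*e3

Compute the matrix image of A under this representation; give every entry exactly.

M = (3/2)*1 + (9/5)*rho(e3), summed entrywise (1 is the identity matrix):
Answer: row 1: [33/10, 0]; row 2: [0, -3/10]


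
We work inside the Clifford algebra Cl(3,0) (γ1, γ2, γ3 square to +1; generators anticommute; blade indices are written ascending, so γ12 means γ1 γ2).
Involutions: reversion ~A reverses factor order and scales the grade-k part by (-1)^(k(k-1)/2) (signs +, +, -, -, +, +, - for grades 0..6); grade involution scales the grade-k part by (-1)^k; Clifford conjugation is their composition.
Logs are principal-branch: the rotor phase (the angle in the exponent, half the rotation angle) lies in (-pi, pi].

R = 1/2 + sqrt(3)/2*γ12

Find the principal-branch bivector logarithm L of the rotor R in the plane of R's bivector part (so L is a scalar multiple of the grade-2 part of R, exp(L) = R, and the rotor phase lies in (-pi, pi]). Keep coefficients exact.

The scalar part of R is 1/2, so the principal-branch rotor phase is pinned; divide the bivector part by its sine to get the unit plane — L is the phase times that plane.
Concretely: cos(phase) = 1/2 gives phase = ±pi/3, and since phase/sin(phase) is even the sign is immaterial: L = (phase/sin(phase)) * <R>_2 = (2*sqrt(3)*pi/9) * <R>_2.
Answer: pi/3*γ12


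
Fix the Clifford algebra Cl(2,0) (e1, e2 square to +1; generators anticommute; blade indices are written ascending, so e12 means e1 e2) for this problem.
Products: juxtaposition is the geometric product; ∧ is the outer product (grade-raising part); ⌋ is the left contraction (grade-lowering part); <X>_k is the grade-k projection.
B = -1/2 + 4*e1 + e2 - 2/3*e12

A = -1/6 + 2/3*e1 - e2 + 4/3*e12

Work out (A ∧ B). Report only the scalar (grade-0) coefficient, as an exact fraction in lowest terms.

step 1: 1/12 - e1 + 1/3*e2 + 37/9*e12
Answer: 1/12


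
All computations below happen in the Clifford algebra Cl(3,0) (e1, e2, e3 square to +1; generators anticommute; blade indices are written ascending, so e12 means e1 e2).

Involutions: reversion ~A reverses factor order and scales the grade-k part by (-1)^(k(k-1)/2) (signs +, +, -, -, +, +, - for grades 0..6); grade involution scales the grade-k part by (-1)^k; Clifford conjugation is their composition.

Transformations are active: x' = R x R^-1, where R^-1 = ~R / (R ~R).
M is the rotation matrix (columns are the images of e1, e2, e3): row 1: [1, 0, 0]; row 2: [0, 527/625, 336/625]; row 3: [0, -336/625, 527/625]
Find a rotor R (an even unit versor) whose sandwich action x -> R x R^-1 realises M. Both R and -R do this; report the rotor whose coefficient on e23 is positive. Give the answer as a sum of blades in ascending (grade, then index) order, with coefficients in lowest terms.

Method: write R = a + b12*e12 + b13*e13 + b23*e23 with a^2 + b12^2 + b13^2 + b23^2 = 1 (so R^-1 = ~R). Expanding the columns R e_j ~R gives tr M = 4a^2 - 1 and, from the antisymmetric part, M21 - M12 = -4a*b12, M13 - M31 = 4a*b13, M32 - M23 = -4a*b23.
Here tr M = 1679/625, so a^2 = (1 + tr M)/4 = 576/625 and a = ±24/25. Taking a = 24/25: M21 - M12 = 0, M13 - M31 = 0, M32 - M23 = -672/625, giving b12 = 0, b13 = 0, b23 = 7/25, i.e. R = 24/25 + 7/25*e23.
Its e23 coefficient is already positive.
Answer: 24/25 + 7/25*e23. Uniqueness: Spin(3) -> SO(3) maps R and -R to the same rotation of trace 1679/625; fixing the sign of the e23 coefficient removes the ambiguity.


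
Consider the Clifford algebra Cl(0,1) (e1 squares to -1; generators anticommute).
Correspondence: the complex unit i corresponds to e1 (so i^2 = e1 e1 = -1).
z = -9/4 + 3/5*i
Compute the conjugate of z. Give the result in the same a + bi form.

In blades: z = -9/4 + 3/5*e1.
Conjugation here is Clifford conjugation: the scalar is fixed and the grade-1 and grade-2 blades all flip sign, giving -9/4 - 3/5*e1; translating back:
Answer: -9/4 - 3/5*i


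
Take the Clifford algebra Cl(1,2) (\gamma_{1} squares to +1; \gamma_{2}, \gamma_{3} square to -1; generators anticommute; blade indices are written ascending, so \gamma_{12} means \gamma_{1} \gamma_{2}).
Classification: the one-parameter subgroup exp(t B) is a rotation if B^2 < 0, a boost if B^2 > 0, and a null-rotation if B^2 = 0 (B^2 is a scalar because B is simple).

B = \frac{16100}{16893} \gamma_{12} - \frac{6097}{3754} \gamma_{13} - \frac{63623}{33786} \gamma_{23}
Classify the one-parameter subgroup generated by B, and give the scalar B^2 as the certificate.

B^2 term by term: the squares give (\frac{16100}{16893})^2*(\gamma_{12})^2 + (-\frac{6097}{3754})^2*(\gamma_{13})^2 + (-\frac{63623}{33786})^2*(\gamma_{23})^2 = \frac{259210000}{285373449}*(+1) + \frac{37173409}{14092516}*(+1) + \frac{4047886129}{1141493796}*(-1) = 0 (each basis 2-blade squares to minus the product of its generators' squares); cross terms between blades sharing an index anticommute and cancel. So B^2 = 0.
Answer: null-rotation, certificate B^2 = 0. The scalar 0 is the complete invariant here: its sign names the subgroup type.


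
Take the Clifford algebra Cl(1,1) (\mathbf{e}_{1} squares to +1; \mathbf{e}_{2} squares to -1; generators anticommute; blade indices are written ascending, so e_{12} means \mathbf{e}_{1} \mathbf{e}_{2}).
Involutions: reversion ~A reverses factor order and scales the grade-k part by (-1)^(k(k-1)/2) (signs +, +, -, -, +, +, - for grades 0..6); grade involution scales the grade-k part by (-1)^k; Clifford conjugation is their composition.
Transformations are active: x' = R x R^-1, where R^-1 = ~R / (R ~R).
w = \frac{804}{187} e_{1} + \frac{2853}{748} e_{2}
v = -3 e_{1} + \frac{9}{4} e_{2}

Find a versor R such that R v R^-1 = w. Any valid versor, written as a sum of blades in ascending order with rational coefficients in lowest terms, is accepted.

Equal squares first: v^2 = w^2 = \frac{63}{16}. Then v + w = \frac{243}{187} e_{1} + \frac{1134}{187} e_{2} is a versor taking v to w, provided it is invertible.
Answer: \frac{243}{187} e_{1} + \frac{1134}{187} e_{2}


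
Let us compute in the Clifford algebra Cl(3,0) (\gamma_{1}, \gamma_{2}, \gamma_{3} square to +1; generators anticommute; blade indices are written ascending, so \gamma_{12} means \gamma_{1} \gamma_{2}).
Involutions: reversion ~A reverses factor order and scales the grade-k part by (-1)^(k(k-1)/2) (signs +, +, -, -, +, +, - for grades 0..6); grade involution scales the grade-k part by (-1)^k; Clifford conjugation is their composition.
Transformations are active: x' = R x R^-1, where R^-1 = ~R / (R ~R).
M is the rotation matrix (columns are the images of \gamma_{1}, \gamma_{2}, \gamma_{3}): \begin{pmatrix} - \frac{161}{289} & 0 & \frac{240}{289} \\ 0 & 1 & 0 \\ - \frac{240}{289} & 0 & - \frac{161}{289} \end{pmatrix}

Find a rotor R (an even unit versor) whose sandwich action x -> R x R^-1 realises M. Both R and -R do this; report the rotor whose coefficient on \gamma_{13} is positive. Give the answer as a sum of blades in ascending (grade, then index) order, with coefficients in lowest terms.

Method: write R = a + b12*\gamma_{12} + b13*\gamma_{13} + b23*\gamma_{23} with a^2 + b12^2 + b13^2 + b23^2 = 1 (so R^-1 = ~R). Expanding the columns R e_j ~R gives tr M = 4a^2 - 1 and, from the antisymmetric part, M21 - M12 = -4a*b12, M13 - M31 = 4a*b13, M32 - M23 = -4a*b23.
Here tr M = -\frac{33}{289}, so a^2 = (1 + tr M)/4 = \frac{64}{289} and a = ±\frac{8}{17}. Taking a = \frac{8}{17}: M21 - M12 = 0, M13 - M31 = \frac{480}{289}, M32 - M23 = 0, giving b12 = 0, b13 = \frac{15}{17}, b23 = 0, i.e. R = \frac{8}{17} + \frac{15}{17} \gamma_{13}.
Its \gamma_{13} coefficient is already positive.
Answer: \frac{8}{17} + \frac{15}{17} \gamma_{13}. Why the constraint matters: R and -R act identically through the sandwich — M has trace -\frac{33}{289} either way — so only the sign condition on \gamma_{13} picks one of the two preimages.


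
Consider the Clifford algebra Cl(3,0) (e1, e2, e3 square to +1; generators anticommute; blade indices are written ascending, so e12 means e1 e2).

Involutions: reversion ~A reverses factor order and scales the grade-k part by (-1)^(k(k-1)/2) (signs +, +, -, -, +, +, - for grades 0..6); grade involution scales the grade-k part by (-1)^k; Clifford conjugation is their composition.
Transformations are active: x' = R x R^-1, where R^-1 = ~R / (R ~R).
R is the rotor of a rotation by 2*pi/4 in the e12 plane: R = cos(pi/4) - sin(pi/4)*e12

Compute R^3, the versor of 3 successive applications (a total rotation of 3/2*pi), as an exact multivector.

The rotor phase is half the rotation angle and phases add under composition, so 3 steps in the e12 plane accumulate phase 3*(pi/4) = 3*pi/4: R^3 = cos(3*pi/4) - sin(3*pi/4)*e12.
cos(3*pi/4) = -sqrt(2)/2 and sin(3*pi/4) = sqrt(2)/2, so R^3 = -sqrt(2)/2 - sqrt(2)/2*e12. The net rotation is 3/2*pi; the rotor keeps the half-angle phase exactly.
Answer: -sqrt(2)/2 - sqrt(2)/2*e12


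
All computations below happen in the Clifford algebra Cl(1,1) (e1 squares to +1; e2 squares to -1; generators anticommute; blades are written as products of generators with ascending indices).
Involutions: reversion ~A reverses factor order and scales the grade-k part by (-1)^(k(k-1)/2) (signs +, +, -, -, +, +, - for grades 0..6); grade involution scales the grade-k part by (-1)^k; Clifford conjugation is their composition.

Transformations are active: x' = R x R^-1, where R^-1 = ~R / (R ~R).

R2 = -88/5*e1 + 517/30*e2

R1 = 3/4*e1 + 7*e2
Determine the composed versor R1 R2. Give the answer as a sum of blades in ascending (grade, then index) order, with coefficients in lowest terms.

Distribute over the terms of R1 (each basis-blade product reordered to ascending indices, repeated generators contracted through their squares):
(3/4*e1) R2 = -66/5 + 517/40*e1 e2
(7*e2) R2 = -3619/30 + 616/5*e1 e2
Summing the partial products and collecting blades:
Answer: -803/6 + 1089/8*e1 e2


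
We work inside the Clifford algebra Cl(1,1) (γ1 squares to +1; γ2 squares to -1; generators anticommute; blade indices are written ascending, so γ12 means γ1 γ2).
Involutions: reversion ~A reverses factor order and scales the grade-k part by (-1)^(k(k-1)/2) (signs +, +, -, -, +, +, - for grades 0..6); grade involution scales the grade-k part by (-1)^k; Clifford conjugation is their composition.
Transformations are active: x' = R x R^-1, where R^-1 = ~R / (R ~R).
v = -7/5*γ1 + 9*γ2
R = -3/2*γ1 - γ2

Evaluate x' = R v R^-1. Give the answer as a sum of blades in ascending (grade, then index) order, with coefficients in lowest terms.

~R = -3/2*γ1 - γ2, and R ~R = 5/4, so R^-1 = ~R / (5/4).
R v = 111/10 - 149/10*γ12
Answer: -631/25*γ1 - 669/25*γ2


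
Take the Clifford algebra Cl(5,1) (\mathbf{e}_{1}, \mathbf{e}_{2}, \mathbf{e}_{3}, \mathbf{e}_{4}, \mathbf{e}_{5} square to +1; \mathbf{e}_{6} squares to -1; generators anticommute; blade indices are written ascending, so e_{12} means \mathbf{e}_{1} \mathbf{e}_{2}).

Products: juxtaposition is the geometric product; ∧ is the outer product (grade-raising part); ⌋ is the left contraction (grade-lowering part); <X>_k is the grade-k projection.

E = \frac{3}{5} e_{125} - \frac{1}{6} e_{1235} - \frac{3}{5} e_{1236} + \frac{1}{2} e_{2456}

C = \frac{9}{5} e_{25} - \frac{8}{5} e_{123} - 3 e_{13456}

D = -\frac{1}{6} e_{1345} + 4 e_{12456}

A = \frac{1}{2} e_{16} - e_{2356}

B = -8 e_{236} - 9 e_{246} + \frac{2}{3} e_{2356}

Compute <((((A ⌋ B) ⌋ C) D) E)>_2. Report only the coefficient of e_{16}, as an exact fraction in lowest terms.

step 1: \frac{2}{3}
step 2: \frac{6}{5} e_{25} - \frac{16}{15} e_{123} - 2 e_{13456}
step 3: \frac{1}{3} e_{6} - 8 e_{23} + \frac{24}{5} e_{146} + \frac{8}{45} e_{245} - \frac{1}{5} e_{1234} + \frac{64}{15} e_{3456}
step 4: -\frac{4}{45} e_{6} - \frac{8}{75} e_{14} - \frac{4}{3} e_{15} - \frac{24}{5} e_{16} + \frac{32}{15} e_{23} + \frac{1}{30} e_{45} + \frac{3}{25} e_{46} - \frac{1}{5} e_{123} - \frac{12}{5} e_{125} + \frac{4}{135} e_{134} + \frac{24}{5} e_{135} + \frac{72}{25} e_{234} + \frac{1}{6} e_{245} + \frac{3}{25} e_{345} - \frac{64}{25} e_{1245} - \frac{32}{45} e_{1246} - \frac{1}{5} e_{1256} - \frac{1}{10} e_{1356} - \frac{72}{25} e_{2456} + 4 e_{3456} - \frac{64}{25} e_{12346} - \frac{1}{18} e_{12356} + \frac{8}{75} e_{13456} + \frac{4}{5} e_{23456}
step 5: -\frac{8}{75} e_{14} - \frac{4}{3} e_{15} - \frac{24}{5} e_{16} + \frac{32}{15} e_{23} + \frac{1}{30} e_{45} + \frac{3}{25} e_{46}
Answer: -\frac{24}{5}


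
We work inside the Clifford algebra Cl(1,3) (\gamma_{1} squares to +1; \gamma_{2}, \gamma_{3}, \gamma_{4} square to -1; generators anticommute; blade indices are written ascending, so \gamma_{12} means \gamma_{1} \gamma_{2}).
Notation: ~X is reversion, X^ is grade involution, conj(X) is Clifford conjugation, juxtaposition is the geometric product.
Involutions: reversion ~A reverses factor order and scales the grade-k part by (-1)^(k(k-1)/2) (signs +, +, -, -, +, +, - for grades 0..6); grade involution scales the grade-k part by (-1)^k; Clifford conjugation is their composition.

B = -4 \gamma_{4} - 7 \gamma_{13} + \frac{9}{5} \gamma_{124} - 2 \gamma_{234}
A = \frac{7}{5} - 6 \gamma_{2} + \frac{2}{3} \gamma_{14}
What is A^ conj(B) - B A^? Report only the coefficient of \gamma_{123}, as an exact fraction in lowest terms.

first term: -\frac{8}{3} \gamma_{1} - \frac{6}{5} \gamma_{2} + \frac{28}{5} \gamma_{4} + \frac{49}{5} \gamma_{13} + \frac{54}{5} \gamma_{14} + 24 \gamma_{24} + \frac{50}{3} \gamma_{34} - \frac{122}{3} \gamma_{123} + \frac{63}{25} \gamma_{124} - \frac{14}{5} \gamma_{234}
second term: -\frac{8}{3} \gamma_{1} - \frac{6}{5} \gamma_{2} - \frac{28}{5} \gamma_{4} - \frac{49}{5} \gamma_{13} + \frac{54}{5} \gamma_{14} + 24 \gamma_{24} + \frac{50}{3} \gamma_{34} + \frac{122}{3} \gamma_{123} + \frac{63}{25} \gamma_{124} - \frac{14}{5} \gamma_{234}
Answer: -\frac{244}{3}


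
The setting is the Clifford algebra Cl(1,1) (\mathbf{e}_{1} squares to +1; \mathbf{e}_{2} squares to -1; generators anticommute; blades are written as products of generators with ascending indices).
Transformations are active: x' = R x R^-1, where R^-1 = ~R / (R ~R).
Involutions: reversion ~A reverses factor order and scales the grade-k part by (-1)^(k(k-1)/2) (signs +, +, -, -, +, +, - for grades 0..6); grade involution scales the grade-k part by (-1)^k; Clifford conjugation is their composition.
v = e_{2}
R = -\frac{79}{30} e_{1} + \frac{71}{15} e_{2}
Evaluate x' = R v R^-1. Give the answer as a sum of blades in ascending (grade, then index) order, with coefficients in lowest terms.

~R = -\frac{79}{30} e_{1} + \frac{71}{15} e_{2}, and R ~R = -\frac{1547}{100}, so R^-1 = ~R / (-\frac{1547}{100}).
R v = -\frac{71}{15} - \frac{79}{30} e_{1} e_{2}
Answer: -\frac{22436}{13923} e_{1} + \frac{26405}{13923} e_{2}


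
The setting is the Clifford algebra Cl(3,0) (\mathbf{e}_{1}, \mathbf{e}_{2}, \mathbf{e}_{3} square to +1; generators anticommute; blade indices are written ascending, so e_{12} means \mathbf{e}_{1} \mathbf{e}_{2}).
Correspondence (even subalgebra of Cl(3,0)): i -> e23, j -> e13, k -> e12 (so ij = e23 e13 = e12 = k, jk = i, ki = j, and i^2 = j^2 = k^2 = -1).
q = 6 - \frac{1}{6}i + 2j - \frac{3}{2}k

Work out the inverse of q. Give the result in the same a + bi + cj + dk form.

In blades: q = 6 - \frac{3}{2} e_{12} + 2 e_{13} - \frac{1}{6} e_{23}.
With qbar = 6 + \frac{3}{2} e_{12} - 2 e_{13} + \frac{1}{6} e_{23} (scalar fixed, mapped units negated), q qbar = \frac{761}{18} (the sum of squared coefficients), so q^-1 = qbar / (\frac{761}{18}) = \frac{108}{761} + \frac{27}{761} e_{12} - \frac{36}{761} e_{13} + \frac{3}{761} e_{23}; translating back:
Answer: \frac{108}{761} + \frac{3}{761}i - \frac{36}{761}j + \frac{27}{761}k


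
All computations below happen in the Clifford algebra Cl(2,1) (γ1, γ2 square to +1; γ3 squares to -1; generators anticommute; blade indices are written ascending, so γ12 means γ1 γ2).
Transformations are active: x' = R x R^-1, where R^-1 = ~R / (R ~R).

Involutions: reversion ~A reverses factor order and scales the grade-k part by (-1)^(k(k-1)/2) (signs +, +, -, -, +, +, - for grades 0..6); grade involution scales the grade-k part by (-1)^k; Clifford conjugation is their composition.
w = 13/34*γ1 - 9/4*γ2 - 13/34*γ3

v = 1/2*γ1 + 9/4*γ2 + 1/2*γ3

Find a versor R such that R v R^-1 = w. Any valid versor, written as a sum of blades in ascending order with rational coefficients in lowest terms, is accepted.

Sketch: the shared square 81/16 makes R = v + w = 15/17*γ1 + 2/17*γ3 the natural versor; its sandwich fixes that direction, negates (v - w)/2, and sends v to w.
Answer: 15/17*γ1 + 2/17*γ3


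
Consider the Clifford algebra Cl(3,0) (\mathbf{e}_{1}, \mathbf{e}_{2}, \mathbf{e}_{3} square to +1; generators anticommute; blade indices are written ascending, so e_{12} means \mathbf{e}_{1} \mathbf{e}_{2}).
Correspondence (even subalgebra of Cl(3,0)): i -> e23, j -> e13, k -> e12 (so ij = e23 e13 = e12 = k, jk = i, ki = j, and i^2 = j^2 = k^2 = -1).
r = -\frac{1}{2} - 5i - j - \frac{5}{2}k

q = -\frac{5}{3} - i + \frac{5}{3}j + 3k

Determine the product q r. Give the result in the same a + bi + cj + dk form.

In blades: q = -\frac{5}{3} + 3 e_{12} + \frac{5}{3} e_{13} - e_{23}, r = -\frac{1}{2} - \frac{5}{2} e_{12} - e_{13} - 5 e_{23}.
Distribute q over r term by term (generator squares from the signature, products reordered to ascending indices): (-\frac{5}{3})*r = \frac{5}{6} + \frac{25}{6} e_{12} + \frac{5}{3} e_{13} + \frac{25}{3} e_{23}; (3 e_{12})*r = \frac{15}{2} - \frac{3}{2} e_{12} - 15 e_{13} + 3 e_{23}; (\frac{5}{3} e_{13})*r = \frac{5}{3} + \frac{25}{3} e_{12} - \frac{5}{6} e_{13} - \frac{25}{6} e_{23}; (-e_{23})*r = -5 + e_{12} - \frac{5}{2} e_{13} + \frac{1}{2} e_{23}.
Sum: 5 + 12 e_{12} - \frac{50}{3} e_{13} + \frac{23}{3} e_{23}; translating back through the correspondence:
Answer: 5 + \frac{23}{3}i - \frac{50}{3}j + 12k


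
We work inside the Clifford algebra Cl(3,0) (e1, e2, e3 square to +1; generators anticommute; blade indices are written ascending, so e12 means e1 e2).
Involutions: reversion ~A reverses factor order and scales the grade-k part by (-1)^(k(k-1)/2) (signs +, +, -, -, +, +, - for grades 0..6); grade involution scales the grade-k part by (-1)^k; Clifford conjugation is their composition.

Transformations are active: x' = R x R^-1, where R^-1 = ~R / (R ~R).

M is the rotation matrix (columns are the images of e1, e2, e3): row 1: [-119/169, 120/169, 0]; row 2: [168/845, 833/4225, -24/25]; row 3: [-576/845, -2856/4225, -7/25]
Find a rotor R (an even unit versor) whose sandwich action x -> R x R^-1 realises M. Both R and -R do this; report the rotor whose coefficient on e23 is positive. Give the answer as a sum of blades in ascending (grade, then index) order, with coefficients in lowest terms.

Method: write R = a + b12*e12 + b13*e13 + b23*e23 with a^2 + b12^2 + b13^2 + b23^2 = 1 (so R^-1 = ~R). Expanding the columns R e_j ~R gives tr M = 4a^2 - 1 and, from the antisymmetric part, M21 - M12 = -4a*b12, M13 - M31 = 4a*b13, M32 - M23 = -4a*b23.
Here tr M = -133/169, so a^2 = (1 + tr M)/4 = 9/169 and a = ±3/13. Taking a = 3/13: M21 - M12 = -432/845, M13 - M31 = 576/845, M32 - M23 = 48/169, giving b12 = 36/65, b13 = 48/65, b23 = -4/13, i.e. R = 3/13 + 36/65*e12 + 48/65*e13 - 4/13*e23.
Its e23 coefficient is negative, so report the other preimage -R.
Answer: -3/13 - 36/65*e12 - 48/65*e13 + 4/13*e23. Why the constraint matters: R and -R act identically through the sandwich — M has trace -133/169 either way — so only the sign condition on e23 picks one of the two preimages.


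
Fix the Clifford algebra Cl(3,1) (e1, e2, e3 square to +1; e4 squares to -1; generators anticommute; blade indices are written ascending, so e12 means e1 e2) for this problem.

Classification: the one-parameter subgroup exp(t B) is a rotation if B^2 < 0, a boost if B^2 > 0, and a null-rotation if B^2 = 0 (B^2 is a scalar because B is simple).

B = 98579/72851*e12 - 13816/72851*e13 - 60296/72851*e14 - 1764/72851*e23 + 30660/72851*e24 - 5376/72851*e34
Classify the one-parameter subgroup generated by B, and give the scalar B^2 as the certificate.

B^2 term by term: the squares give (98579/72851)^2*(e12)^2 + (-13816/72851)^2*(e13)^2 + (-60296/72851)^2*(e14)^2 + (-1764/72851)^2*(e23)^2 + (30660/72851)^2*(e24)^2 + (-5376/72851)^2*(e34)^2 = 9717819241/5307268201*(-1) + 190881856/5307268201*(-1) + 3635607616/5307268201*(+1) + 3111696/5307268201*(-1) + 940035600/5307268201*(+1) + 28901376/5307268201*(+1) = -1 (each basis 2-blade squares to minus the product of its generators' squares); cross terms between blades sharing an index anticommute and cancel; the commuting (index-disjoint) pairs give grade-4 terms 2*c*c'*(blade product), which cancel blade by blade — e1234: -1059921408/5307268201 + 847197120/5307268201 + 212724288/5307268201 = 0 — confirming B is simple. So B^2 = -1.
Answer: rotation, certificate B^2 = -1. Key observation: B^2 = -1 is a conjugation invariant, so its sign decides the class regardless of the surface form of B.


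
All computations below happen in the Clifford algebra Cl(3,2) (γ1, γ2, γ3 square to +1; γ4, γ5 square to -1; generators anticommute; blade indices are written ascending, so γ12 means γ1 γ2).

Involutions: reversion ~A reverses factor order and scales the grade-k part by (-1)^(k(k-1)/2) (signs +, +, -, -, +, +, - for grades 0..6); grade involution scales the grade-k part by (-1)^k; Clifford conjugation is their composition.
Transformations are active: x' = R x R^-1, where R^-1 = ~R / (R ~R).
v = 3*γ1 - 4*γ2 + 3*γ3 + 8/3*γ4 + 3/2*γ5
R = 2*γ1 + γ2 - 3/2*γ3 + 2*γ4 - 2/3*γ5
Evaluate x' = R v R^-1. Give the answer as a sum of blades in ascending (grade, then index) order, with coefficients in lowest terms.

~R = 2*γ1 + γ2 - 3/2*γ3 + 2*γ4 - 2/3*γ5, and R ~R = 101/36, so R^-1 = ~R / (101/36).
R v = -41/6 - 11*γ12 + 21/2*γ13 - 2/3*γ14 + 5*γ15 - 3*γ23 + 32/3*γ24 - 7/6*γ25 - 10*γ34 - 1/4*γ35 + 43/9*γ45
Answer: -1287/101*γ1 - 88/101*γ2 + 435/101*γ3 - 3760/303*γ4 + 353/202*γ5


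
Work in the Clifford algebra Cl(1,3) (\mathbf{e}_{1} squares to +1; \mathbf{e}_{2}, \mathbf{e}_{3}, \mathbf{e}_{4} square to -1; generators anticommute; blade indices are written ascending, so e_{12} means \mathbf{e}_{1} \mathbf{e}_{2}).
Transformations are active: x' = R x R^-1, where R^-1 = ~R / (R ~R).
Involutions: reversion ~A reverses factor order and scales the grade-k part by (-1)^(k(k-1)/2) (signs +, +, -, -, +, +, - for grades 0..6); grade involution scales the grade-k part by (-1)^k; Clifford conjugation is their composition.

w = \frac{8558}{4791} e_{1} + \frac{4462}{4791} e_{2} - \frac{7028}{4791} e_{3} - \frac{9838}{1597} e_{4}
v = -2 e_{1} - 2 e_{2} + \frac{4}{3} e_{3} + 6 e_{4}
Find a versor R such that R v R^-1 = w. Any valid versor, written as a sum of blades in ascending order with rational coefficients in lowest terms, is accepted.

R = v + w = -\frac{1024}{4791} e_{1} - \frac{5120}{4791} e_{2} - \frac{640}{4791} e_{3} - \frac{256}{1597} e_{4} works: the equal norms (-\frac{340}{9}) guarantee its sandwich swaps v into w.
Answer: -\frac{1024}{4791} e_{1} - \frac{5120}{4791} e_{2} - \frac{640}{4791} e_{3} - \frac{256}{1597} e_{4}


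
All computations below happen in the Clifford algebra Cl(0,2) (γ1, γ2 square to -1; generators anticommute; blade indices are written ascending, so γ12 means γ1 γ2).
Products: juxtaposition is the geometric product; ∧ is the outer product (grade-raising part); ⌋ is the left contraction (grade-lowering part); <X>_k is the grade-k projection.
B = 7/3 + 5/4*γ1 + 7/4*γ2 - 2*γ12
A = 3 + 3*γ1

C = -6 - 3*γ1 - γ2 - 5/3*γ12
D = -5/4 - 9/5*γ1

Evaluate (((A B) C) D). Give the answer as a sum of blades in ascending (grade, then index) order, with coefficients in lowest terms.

step 1: 13/4 + 43/4*γ1 + 45/4*γ2 - 3/4*γ12
step 2: 91/4 - 375/4*γ1 - 607/12*γ2 + 265/12*γ12
step 3: -3155/16 + 6099/80*γ1 + 1127/48*γ2 - 28477/240*γ12
Answer: -3155/16 + 6099/80*γ1 + 1127/48*γ2 - 28477/240*γ12


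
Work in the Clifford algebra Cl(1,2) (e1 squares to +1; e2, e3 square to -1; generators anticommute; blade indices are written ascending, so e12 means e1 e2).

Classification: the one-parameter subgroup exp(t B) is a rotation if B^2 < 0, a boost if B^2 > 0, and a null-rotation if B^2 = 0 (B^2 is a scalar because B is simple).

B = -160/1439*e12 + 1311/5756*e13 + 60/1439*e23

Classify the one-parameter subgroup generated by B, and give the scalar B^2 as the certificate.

B^2 term by term: the squares give (-160/1439)^2*(e12)^2 + (1311/5756)^2*(e13)^2 + (60/1439)^2*(e23)^2 = 25600/2070721*(+1) + 1718721/33131536*(+1) + 3600/2070721*(-1) = 1/16 (each basis 2-blade squares to minus the product of its generators' squares); cross terms between blades sharing an index anticommute and cancel. So B^2 = 1/16.
Answer: boost, certificate B^2 = 1/16. The class reads off the invariant scalar 1/16 directly.


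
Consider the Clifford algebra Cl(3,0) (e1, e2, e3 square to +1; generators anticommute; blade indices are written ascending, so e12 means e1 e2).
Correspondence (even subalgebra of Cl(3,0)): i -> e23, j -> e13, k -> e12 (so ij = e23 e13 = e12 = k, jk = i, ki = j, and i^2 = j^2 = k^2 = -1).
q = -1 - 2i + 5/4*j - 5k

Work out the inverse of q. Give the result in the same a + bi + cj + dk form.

In blades: q = -1 - 5*e12 + 5/4*e13 - 2*e23.
With qbar = -1 + 5*e12 - 5/4*e13 + 2*e23 (scalar fixed, mapped units negated), q qbar = 505/16 (the sum of squared coefficients), so q^-1 = qbar / (505/16) = -16/505 + 16/101*e12 - 4/101*e13 + 32/505*e23; translating back:
Answer: -16/505 + 32/505*i - 4/101*j + 16/101*k


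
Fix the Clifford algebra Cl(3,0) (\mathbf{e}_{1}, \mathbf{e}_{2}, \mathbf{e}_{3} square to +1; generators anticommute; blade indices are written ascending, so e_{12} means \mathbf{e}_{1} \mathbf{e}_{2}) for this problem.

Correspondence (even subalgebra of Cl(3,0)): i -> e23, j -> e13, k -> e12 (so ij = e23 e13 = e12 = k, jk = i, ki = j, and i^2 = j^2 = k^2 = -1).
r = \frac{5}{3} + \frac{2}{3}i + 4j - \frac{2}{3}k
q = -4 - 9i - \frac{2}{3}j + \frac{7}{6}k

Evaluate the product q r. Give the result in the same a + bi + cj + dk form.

In blades: q = -4 + \frac{7}{6} e_{12} - \frac{2}{3} e_{13} - 9 e_{23}, r = \frac{5}{3} - \frac{2}{3} e_{12} + 4 e_{13} + \frac{2}{3} e_{23}.
Distribute q over r term by term (generator squares from the signature, products reordered to ascending indices): (-4)*r = -\frac{20}{3} + \frac{8}{3} e_{12} - 16 e_{13} - \frac{8}{3} e_{23}; (\frac{7}{6} e_{12})*r = \frac{7}{9} + \frac{35}{18} e_{12} + \frac{7}{9} e_{13} - \frac{14}{3} e_{23}; (-\frac{2}{3} e_{13})*r = \frac{8}{3} + \frac{4}{9} e_{12} - \frac{10}{9} e_{13} + \frac{4}{9} e_{23}; (-9 e_{23})*r = 6 - 36 e_{12} - 6 e_{13} - 15 e_{23}.
Sum: \frac{25}{9} - \frac{557}{18} e_{12} - \frac{67}{3} e_{13} - \frac{197}{9} e_{23}; translating back through the correspondence:
Answer: \frac{25}{9} - \frac{197}{9}i - \frac{67}{3}j - \frac{557}{18}k


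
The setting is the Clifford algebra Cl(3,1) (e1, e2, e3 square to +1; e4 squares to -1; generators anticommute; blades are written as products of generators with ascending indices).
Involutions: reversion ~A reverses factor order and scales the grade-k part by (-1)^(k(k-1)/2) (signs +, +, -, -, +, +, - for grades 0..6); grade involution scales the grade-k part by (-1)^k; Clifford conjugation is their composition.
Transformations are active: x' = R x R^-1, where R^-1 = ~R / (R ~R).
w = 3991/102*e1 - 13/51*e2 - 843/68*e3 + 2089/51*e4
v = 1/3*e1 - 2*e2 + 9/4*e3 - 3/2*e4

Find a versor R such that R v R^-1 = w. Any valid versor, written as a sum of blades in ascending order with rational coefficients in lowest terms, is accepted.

Key observation: q(v) = q(w) = 997/144 (sandwiches preserve the norm), so R = v + w = 4025/102*e1 - 115/51*e2 - 345/34*e3 + 4025/102*e4 works whenever it is invertible — the component of v along it is kept and (v - w)/2 reverses, sending v to w.
Answer: 4025/102*e1 - 115/51*e2 - 345/34*e3 + 4025/102*e4


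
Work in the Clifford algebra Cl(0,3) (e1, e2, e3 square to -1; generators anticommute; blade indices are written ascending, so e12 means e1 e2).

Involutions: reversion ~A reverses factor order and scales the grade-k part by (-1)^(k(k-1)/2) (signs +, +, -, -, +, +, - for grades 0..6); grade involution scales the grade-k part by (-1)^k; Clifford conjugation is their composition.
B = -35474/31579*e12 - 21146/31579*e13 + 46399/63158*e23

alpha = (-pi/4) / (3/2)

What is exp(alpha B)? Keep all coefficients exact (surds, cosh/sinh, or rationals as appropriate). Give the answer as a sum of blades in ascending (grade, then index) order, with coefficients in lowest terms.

B^2 term by term: the squares give (-35474/31579)^2*(e12)^2 + (-21146/31579)^2*(e13)^2 + (46399/63158)^2*(e23)^2 = 1258404676/997233241*(-1) + 447153316/997233241*(-1) + 2152867201/3988932964*(-1) = -9/4 (each basis 2-blade squares to minus the product of its generators' squares); cross terms between blades sharing an index anticommute and cancel. So B^2 = -9/4.
B^2 = -9/4 — the series telescopes trigonometrically here: l = 3/2, alpha*l = -pi/4, so exp(alpha B) = cos(-pi/4) + (sin(-pi/4)/(3/2))*B = sqrt(2)/2 + (-sqrt(2)/3)*B.
Answer: sqrt(2)/2 + 35474*sqrt(2)/94737*e12 + 21146*sqrt(2)/94737*e13 - 46399*sqrt(2)/189474*e23


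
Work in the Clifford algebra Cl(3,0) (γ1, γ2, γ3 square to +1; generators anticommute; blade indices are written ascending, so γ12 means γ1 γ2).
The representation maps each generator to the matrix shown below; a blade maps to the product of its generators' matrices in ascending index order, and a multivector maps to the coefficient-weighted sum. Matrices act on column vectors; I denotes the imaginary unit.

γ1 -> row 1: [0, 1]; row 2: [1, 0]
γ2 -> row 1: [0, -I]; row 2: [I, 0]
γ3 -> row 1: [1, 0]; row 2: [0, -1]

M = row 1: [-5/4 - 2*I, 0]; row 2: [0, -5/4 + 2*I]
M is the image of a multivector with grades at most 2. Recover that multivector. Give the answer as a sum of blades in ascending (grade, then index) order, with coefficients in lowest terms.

Method: 1, rho(γ1), rho(γ2), rho(γ3) form a trace-orthogonal basis of the 2x2 complex matrices (tr(X Y) = 2 if X = Y, else 0), so M = m0*1 + m1*rho(γ1) + m2*rho(γ2) + m3*rho(γ3) with m0 = tr(M)/2 = -5/4, m1 = tr(M rho(γ1))/2 = 0, m2 = tr(M rho(γ2))/2 = 0, m3 = tr(M rho(γ3))/2 = -2*I.
Multiplying table entries, the bivector images are rho(γ12) = I*rho(γ3), rho(γ13) = -I*rho(γ2), rho(γ23) = I*rho(γ1); with real blade coefficients the real parts of m0..m3 are the coefficients of 1, γ1, γ2, γ3 and the imaginary parts give the bivectors (γ23: Im m1, γ13: -Im m2, γ12: Im m3).
Answer: -5/4 - 2*γ12


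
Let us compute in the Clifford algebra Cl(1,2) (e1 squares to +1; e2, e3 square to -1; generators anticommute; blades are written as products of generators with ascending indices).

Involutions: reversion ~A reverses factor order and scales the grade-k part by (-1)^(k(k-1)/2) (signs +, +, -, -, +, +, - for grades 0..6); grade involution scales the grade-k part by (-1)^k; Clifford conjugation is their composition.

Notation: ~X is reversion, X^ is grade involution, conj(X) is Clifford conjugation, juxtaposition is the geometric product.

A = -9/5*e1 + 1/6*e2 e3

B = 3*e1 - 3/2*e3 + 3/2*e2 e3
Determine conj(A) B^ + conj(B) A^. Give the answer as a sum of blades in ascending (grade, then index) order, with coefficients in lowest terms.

first term: -103/20 + 1/4*e2 + 27/10*e1 e3 + 16/5*e1 e2 e3
second term: -103/20 + 1/4*e2 - 27/10*e1 e3 - 16/5*e1 e2 e3
Answer: -103/10 + 1/2*e2


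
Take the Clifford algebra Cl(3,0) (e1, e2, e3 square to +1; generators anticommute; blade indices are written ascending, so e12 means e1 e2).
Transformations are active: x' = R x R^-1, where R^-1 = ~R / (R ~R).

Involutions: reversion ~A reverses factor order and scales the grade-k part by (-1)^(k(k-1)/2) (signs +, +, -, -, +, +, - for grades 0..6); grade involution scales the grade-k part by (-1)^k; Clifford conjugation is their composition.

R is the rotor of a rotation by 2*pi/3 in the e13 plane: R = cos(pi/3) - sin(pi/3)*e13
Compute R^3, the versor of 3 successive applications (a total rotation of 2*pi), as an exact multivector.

Rotor phase runs at HALF the rotation angle; powers of one rotor simply add phase, so after 3 steps in e13 the phase is 3*pi/3 = pi and R^3 = cos(pi) - sin(pi)*e13.
cos(pi) = -1 and sin(pi) = 0, so R^3 = -1. The total rotation 2*pi is 1 full turn, so every vector returns to itself, yet the rotor is -1, on the OTHER sheet of the double cover (an odd number of 2*pi turns).
Answer: -1


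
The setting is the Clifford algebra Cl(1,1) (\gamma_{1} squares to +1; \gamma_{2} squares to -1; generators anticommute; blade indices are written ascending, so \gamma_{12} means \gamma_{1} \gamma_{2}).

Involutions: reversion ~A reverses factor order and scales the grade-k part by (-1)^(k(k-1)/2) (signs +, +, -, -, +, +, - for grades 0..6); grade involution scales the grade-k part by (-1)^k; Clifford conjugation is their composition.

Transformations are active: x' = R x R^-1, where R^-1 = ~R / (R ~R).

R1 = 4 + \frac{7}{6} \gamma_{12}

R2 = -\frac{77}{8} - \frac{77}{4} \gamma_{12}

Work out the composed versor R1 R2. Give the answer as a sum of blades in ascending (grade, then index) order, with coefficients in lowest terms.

Distribute over the terms of R1 (each basis-blade product reordered to ascending indices, repeated generators contracted through their squares):
(4) R2 = -\frac{77}{2} - 77 \gamma_{12}
(\frac{7}{6} \gamma_{12}) R2 = -\frac{539}{24} - \frac{539}{48} \gamma_{12}
Summing the partial products and collecting blades:
Answer: -\frac{1463}{24} - \frac{4235}{48} \gamma_{12}


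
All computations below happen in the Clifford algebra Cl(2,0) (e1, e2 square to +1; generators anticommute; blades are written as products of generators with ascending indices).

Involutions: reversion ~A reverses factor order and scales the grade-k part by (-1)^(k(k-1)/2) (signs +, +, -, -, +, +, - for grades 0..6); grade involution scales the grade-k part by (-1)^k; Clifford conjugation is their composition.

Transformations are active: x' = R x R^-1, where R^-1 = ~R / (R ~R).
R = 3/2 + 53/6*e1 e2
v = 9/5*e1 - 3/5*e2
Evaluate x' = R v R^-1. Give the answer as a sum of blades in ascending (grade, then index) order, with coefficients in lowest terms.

~R = 3/2 - 53/6*e1 e2, and R ~R = 1445/18, so R^-1 = ~R / (1445/18).
R v = -13/5*e1 - 84/5*e2
Answer: -13707/7225*e1 - 201/7225*e2


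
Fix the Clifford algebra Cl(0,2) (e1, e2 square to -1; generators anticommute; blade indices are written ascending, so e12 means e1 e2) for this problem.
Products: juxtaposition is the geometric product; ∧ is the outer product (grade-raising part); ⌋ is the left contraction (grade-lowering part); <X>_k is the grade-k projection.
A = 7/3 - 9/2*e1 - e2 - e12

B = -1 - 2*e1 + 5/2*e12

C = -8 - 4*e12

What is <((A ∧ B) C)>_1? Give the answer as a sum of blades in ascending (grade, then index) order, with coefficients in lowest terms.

step 1: -7/3 - 1/6*e1 + e2 + 29/6*e12
step 2: 38 - 8/3*e1 - 26/3*e2 - 88/3*e12
step 3: -8/3*e1 - 26/3*e2
Answer: -8/3*e1 - 26/3*e2


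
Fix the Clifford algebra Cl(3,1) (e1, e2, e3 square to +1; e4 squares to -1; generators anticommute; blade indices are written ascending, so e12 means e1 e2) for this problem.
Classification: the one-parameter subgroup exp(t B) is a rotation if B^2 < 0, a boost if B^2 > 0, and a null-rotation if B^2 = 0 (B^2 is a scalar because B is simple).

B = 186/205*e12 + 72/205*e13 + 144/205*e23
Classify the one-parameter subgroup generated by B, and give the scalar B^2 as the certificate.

B^2 term by term: the squares give (186/205)^2*(e12)^2 + (72/205)^2*(e13)^2 + (144/205)^2*(e23)^2 = 34596/42025*(-1) + 5184/42025*(-1) + 20736/42025*(-1) = -36/25 (each basis 2-blade squares to minus the product of its generators' squares); cross terms between blades sharing an index anticommute and cancel. So B^2 = -36/25.
Answer: rotation, certificate B^2 = -36/25. Because -36/25 is invariant under every versor sandwich, the classification follows from its sign alone.
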